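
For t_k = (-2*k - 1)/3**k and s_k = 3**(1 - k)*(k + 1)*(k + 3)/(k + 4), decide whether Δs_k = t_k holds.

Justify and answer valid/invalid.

Invalid: residual (2*k**2 + 12*k + 7)/(3**k*(k**2 + 9*k + 20)) ≠ 0.

s_(k+1) = (k + 2)*(k + 4)/(3**k*(k + 5))
s_(k+1) − s_k = (-2*k**3 - 17*k**2 - 37*k - 13)/(3**k*(k**2 + 9*k + 20))
(s_(k+1) − s_k) − t_k = (2*k**2 + 12*k + 7)/(3**k*(k**2 + 9*k + 20))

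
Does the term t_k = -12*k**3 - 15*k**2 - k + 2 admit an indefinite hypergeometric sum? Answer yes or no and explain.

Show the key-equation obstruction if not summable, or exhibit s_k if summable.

Step 1: r(k) = (12*k**3 + 51*k**2 + 67*k + 26)/(12*k**3 + 15*k**2 + k - 2).
A = 1, B = 1, C = k**3 + 5*k**2/4 + k/12 - 1/6.
f must satisfy (1)·f(k+1) − (1)·f(k) = k**3 + 5*k**2/4 + k/12 - 1/6.
From deg A=0, deg B=0, deg C=3: d=4.
Solve for f: f(k) = k**2*(k + 1)*(3*k - 4)/12 (degree 4 ≤ 4).
Certificate R = B(k−1)f/C = k**2*(3*k - 4)/(12*k**2 + 3*k - 2) gives s_k = k**2*(-3*k**2 + k + 4).
s_(k+1) − s_k = -12*k**3 - 15*k**2 - k + 2 = t_k.

Yes. s_k = k**2*(-3*k**2 + k + 4).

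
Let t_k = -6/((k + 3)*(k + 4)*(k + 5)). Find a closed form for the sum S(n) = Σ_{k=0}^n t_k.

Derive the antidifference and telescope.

t_(k+1)/t_k = (k + 3)/(k + 6).
Factor: A=k + 3; B=k + 6; C=1.
Set up (k + 3)·f(k+1) − (k + 5)·f(k) − (1) = 0.
Bound: deg f ≤ 2.
Coefficient equations give f(k) = k*(k + 7)/24.
Then R = B(k−1)f/C = k*(k + 5)*(k + 7)/24, so s_k = R(k)·t_k = k*(-k - 7)/(4*(k + 3)*(k + 4)).
s_(k+1) − s_k = -6/(k**3 + 12*k**2 + 47*k + 60) = t_k.
s_(n+1) = (-n**2 - 9*n - 8)/(4*(n**2 + 9*n + 20)) and s_(0) = 0, so S(n) = (-n**2 - 9*n - 8)/(4*(n**2 + 9*n + 20)).

S(n) = (-n**2 - 9*n - 8)/(4*(n**2 + 9*n + 20))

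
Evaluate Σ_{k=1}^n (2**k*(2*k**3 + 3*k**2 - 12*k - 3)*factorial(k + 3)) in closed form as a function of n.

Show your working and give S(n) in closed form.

S(n) = 2**(n + 1)*n*(n - 2)*factorial(n + 4)

The ratio is 2*(2*k**4 + 17*k**3 + 36*k**2 - 10*k - 40)/(2*k**3 + 3*k**2 - 12*k - 3).
Normal form (A,B,C) = (2*k + 8, 1, k**3 + 3*k**2/2 - 6*k - 3/2).
Key eq: (2*k + 8)·f(k+1) = (1)·f(k) + (k**3 + 3*k**2/2 - 6*k - 3/2).
From deg A=1, deg B=0, deg C=3: d=2.
A polynomial solution: f(k) = (k - 3)*(k - 1)/2.
R(k) = B(k−1)·f(k)/C(k) = (k - 3)*(k - 1)/(2*k**3 + 3*k**2 - 12*k - 3); s_k = R·t_k = 2**k*(k - 3)*(k - 1)*factorial(k + 3).
s_(k+1) − s_k = 2**k*(2*k**3 + 3*k**2 - 12*k - 3)*factorial(k + 3) = t_k.
s_(n+1) = 2**(n + 1)*n*(n - 2)*factorial(n + 4) and s_(1) = 0, so S(n) = 2**(n + 1)*n*(n - 2)*factorial(n + 4).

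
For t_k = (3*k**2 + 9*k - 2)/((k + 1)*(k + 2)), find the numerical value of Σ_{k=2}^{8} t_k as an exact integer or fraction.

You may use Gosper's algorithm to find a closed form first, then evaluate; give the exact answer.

Ratio r(k) = (k + 1)*(9*k + 3*(k + 1)**2 + 7)/((k + 3)*(3*k**2 + 9*k - 2)).
Normal form (A,B,C) = (k + 1, k + 3, k**2 + 3*k - 2/3).
f must satisfy (k + 1)·f(k+1) − (k + 2)·f(k) = k**2 + 3*k - 2/3.
d = 2 from the (1,1,2) case.
Solve for f: f(k) = k*(3*k - 5)/3 (degree 2 ≤ 2).
Certificate R = B(k−1)f/C = k*(k + 2)*(3*k - 5)/(3*k**2 + 9*k - 2) gives s_k = k*(3*k - 5)/(k + 1).
s_(k+1) − s_k = (3*k**2 + 9*k - 2)/(k**2 + 3*k + 2) = t_k.
Evaluate s at k=9 and k=2: 99/5 and 2/3; difference 287/15.

Σ = 287/15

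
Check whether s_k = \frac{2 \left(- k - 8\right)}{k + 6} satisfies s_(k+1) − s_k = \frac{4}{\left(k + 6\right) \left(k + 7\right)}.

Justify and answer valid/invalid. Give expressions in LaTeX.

valid; difference matches t_k

s_(k+1) = 2*(-k - 9)/(k + 7)
s_(k+1) − s_k = 4/(k**2 + 13*k + 42)
(s_(k+1) − s_k) − t_k = 0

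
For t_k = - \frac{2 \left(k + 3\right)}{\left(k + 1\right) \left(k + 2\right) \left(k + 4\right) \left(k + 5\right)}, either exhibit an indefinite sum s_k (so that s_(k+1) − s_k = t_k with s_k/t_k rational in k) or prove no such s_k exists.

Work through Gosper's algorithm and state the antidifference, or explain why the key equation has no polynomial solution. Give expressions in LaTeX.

s_k = \frac{k \left(- k - 5\right)}{4 \left(k^{2} + 5 k + 4\right)}

Step 1: r(k) = (k + 1)*(k + 4)**2/((k + 3)**2*(k + 6)).
Gosper form: A/B · C(k+1)/C(k) with A=k + 1, B=k + 6, C=k**2 + 6*k + 9.
Key eq: (k + 1)·f(k+1) = (k + 5)·f(k) + (k**2 + 6*k + 9).
Degrees (1,1,2) ⇒ d ≤ 4.
Solving with deg f ≤ 4: f(k) = k*(k + 2)*(k + 3)*(k + 5)/8.
Get s_k = R·t_k = k*(-k - 5)/(4*(k**2 + 5*k + 4)) with R(k) = B(k−1)f(k)/C(k) = k*(k + 2)*(k + 5)**2/(8*(k + 3)).
Check: Δs_k = 2*(-k - 3)/(k**4 + 12*k**3 + 49*k**2 + 78*k + 40). ✓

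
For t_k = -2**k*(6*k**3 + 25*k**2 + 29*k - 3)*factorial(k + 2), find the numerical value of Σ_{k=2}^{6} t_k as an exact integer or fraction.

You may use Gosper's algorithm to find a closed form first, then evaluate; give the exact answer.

The ratio is 2*(6*k**4 + 61*k**3 + 226*k**2 + 348*k + 171)/(6*k**3 + 25*k**2 + 29*k - 3).
Gosper form: A/B · C(k+1)/C(k) with A=2*k + 6, B=1, C=k**3 + 25*k**2/6 + 29*k/6 - 1/2.
Set up (2*k + 6)·f(k+1) − (1)·f(k) − (k**3 + 25*k**2/6 + 29*k/6 - 1/2) = 0.
deg f ≤ 2 (via 1,0,3).
Match coefficients ⇒ f(k) = (3*k**2 - k - 3)/6.
Certificate R = B(k−1)f/C = (3*k**2 - k - 3)/(6*k**3 + 25*k**2 + 29*k - 3) gives s_k = 2**k*(-3*k**2 + k + 3)*factorial(k + 2).
s_(k+1) − s_k = -2**k*(6*k**3 + 25*k**2 + 29*k - 3)*factorial(k + 2) = t_k.
Σ_(k=2)^(6) t_k = s_(7) − s_(2) = -6363463680 − (-672) = -6363463008.

Σ = -6363463008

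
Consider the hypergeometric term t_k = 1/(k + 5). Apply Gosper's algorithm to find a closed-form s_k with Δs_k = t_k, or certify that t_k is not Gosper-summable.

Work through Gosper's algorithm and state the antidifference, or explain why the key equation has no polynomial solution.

none — t_k is not Gosper-summable

Ratio r(k) = (k + 5)/(k + 6).
So A=k + 5 and B=k + 6, with C=1.
Need (k + 5)·f(k+1) − (k + 5)·f(k) = 1.
Bound: deg f ≤ 0.
Put f(k) = c0: A·f(k+1) − B(k−1)·f(k) − C = -1; need -1 = 0 — inconsistent ⇒ no f, not summable.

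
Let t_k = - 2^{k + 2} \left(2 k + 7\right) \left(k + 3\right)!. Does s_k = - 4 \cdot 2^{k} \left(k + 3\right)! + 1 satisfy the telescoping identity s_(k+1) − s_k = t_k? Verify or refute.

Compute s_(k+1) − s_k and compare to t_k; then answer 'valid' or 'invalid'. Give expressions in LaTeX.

Valid: the claim telescopes to t_k.

s_(k+1) = -4*2**(k + 1)*factorial(k + 4) + 1
s_(k+1) − s_k = -2**(k + 2)*(2*k + 7)*factorial(k + 3)
(s_(k+1) − s_k) − t_k = 0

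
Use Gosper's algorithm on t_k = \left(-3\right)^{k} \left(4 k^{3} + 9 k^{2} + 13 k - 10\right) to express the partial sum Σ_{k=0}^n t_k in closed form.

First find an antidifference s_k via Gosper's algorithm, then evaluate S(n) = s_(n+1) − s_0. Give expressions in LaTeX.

The ratio is 3*(-4*k**3 - 21*k**2 - 43*k - 16)/(4*k**3 + 9*k**2 + 13*k - 10).
Normal form (A,B,C) = (-3, 1, k**3 + 9*k**2/4 + 13*k/4 - 5/2).
f must satisfy (-3)·f(k+1) − (1)·f(k) = k**3 + 9*k**2/4 + 13*k/4 - 5/2.
From deg A=0, deg B=0, deg C=3: d=3.
A polynomial solution: f(k) = -(k**3 + k - 4)/4.
Get s_k = R·t_k = (-3)**k*(-k**3 - k + 4) with R(k) = B(k−1)f(k)/C(k) = -(k**3 + k - 4)/(4*k**3 + 9*k**2 + 13*k - 10).
Verify: (-3)**k*(k**3 + 4*k + 3*(k + 1)**3 - 13) matches t_k.
Evaluate: s_(n+1) = (-3)**(n + 1)*(-n**3 - 3*n**2 - 4*n + 2); subtract s_(0) = 4 ⇒ S(n) = 3*(-3)**n*n**3 + 9*(-3)**n*n**2 + 12*(-3)**n*n - 6*(-3)**n - 4.

S(n) = 3 \left(-3\right)^{n} n^{3} + 9 \left(-3\right)^{n} n^{2} + 12 \left(-3\right)^{n} n - 6 \left(-3\right)^{n} - 4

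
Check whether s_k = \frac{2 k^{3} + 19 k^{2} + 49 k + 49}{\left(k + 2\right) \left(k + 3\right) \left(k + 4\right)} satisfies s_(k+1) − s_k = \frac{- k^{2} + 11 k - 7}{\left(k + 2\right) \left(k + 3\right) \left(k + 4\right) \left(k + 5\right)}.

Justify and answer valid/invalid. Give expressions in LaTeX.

s_(k+1) = (49*k + 2*(k + 1)**3 + 19*(k + 1)**2 + 98)/((k + 3)*(k + 4)*(k + 5))
s_(k+1) − s_k = (-k**2 + 11*k - 7)/(k**4 + 14*k**3 + 71*k**2 + 154*k + 120)
(s_(k+1) − s_k) − t_k = 0

Valid — Δs_k = t_k.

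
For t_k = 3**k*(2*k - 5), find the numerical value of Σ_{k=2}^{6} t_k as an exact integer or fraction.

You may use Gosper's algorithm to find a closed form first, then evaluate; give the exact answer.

Σ = 6579

The ratio is 3*(2*k - 3)/(2*k - 5).
A = 3, B = 1, C = k - 5/2.
Solve (3)·f(k+1) − (1)·f(k) = k - 5/2.
Degrees (0,0,1) ⇒ d ≤ 1.
Solving with deg f ≤ 1: f(k) = (k - 4)/2.
Certificate R = B(k−1)f/C = (k - 4)/(2*k - 5) gives s_k = 3**k*(k - 4).
Verify: 3**k*(2*k - 5) matches t_k.
Telescoping: Σ = s_(7) − s_(2) = 6561 − (-18) = 6579.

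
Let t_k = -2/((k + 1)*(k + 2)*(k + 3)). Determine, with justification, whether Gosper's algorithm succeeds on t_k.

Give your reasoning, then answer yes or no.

t_(k+1)/t_k = (k + 1)/(k + 4).
Take A(k)=k + 1, B(k)=k + 4, C(k)=1.
Solve (k + 1)·f(k+1) − (k + 3)·f(k) = 1.
d = 2 from the (1,1,0) case.
Coefficient equations give f(k) = k*(k + 3)/4.
Certificate R = B(k−1)f/C = k*(k + 3)**2/4 gives s_k = k*(-k - 3)/(2*(k + 1)*(k + 2)).
Verify: -2/(k**3 + 6*k**2 + 11*k + 6) matches t_k.

Yes. s_k = k*(-k - 3)/(2*(k + 1)*(k + 2)).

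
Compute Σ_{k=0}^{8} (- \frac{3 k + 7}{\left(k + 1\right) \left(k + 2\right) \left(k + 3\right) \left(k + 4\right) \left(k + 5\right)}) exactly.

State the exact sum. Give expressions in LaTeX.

Σ = -43/520

t_(k+1)/t_k = (k + 1)*(3*k + 10)/((k + 6)*(3*k + 7)).
Gosper form: A/B · C(k+1)/C(k) with A=k + 1, B=k + 6, C=k + 7/3.
f must satisfy (k + 1)·f(k+1) − (k + 5)·f(k) = k + 7/3.
From deg A=1, deg B=1, deg C=1: d=4.
Coefficient equations give f(k) = k*(k + 2)*(k**2 + 8*k + 19)/36.
So s_k = (B(k−1)f/C)·t_k = (k*(k + 2)*(k + 5)*(k**2 + 8*k + 19)/(12*(3*k + 7)))·t_k = k*(-k**2 - 8*k - 19)/(12*(k**3 + 8*k**2 + 19*k + 12)).
s_(k+1) − s_k = (-3*k - 7)/(k**5 + 15*k**4 + 85*k**3 + 225*k**2 + 274*k + 120) = t_k.
Sum = s_(9) − s_(0); s_(9) = -43/520, s_(0) = 0 ⇒ -43/520.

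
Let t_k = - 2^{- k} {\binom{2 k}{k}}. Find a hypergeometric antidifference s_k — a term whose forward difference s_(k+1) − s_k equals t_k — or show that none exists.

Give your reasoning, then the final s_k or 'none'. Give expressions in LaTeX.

t_(k+1)/t_k = (2*k + 1)/(k + 1).
Take A(k)=2*k + 1, B(k)=k + 1, C(k)=1.
Solve (2*k + 1)·f(k+1) − (k)·f(k) = 1.
deg f ≤ -1 (via 1,1,0).
Bound -1 < 0, so the key equation has no polynomial solution.

none (Gosper's algorithm certifies no s_k)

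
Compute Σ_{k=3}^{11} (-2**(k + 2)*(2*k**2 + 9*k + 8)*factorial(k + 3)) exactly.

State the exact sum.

The ratio is 2*(2*k**3 + 21*k**2 + 71*k + 76)/(2*k**2 + 9*k + 8).
A = 2*k + 8, B = 1, C = k**2 + 9*k/2 + 4.
Key eq: (2*k + 8)·f(k+1) = (1)·f(k) + (k**2 + 9*k/2 + 4).
deg f ≤ 1 (via 1,0,2).
A polynomial solution: f(k) = k/2.
Certificate R = B(k−1)f/C = k/(2*k**2 + 9*k + 8) gives s_k = -2**(k + 2)*k*factorial(k + 3).
Δs = -2**(k + 2)*(2*k**2 + 9*k + 8)*factorial(k + 3), as required.
Σ_(k=3)^(11) t_k = s_(12) − s_(3) = -257099242143744000 − (-69120) = -257099242143674880.

Σ = -257099242143674880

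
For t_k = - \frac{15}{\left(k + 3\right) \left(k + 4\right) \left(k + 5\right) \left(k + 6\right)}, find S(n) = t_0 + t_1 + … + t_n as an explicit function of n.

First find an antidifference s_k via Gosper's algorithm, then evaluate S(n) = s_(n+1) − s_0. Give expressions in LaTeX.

r(k) = (k + 3)/(k + 7) after simplifying.
Normal form (A,B,C) = (k + 3, k + 7, 1).
Key eq: (k + 3)·f(k+1) = (k + 6)·f(k) + (1).
Degrees (1,1,0) ⇒ d ≤ 3.
Solve for f: f(k) = k*(k**2 + 12*k + 47)/180 (degree 3 ≤ 3).
Certificate R = B(k−1)f/C = k*(k + 6)*(k**2 + 12*k + 47)/180 gives s_k = k*(-k**2 - 12*k - 47)/(12*(k + 3)*(k + 4)*(k + 5)).
Δs = -15/(k**4 + 18*k**3 + 119*k**2 + 342*k + 360), as required.
Evaluate: s_(n+1) = (-n**3 - 15*n**2 - 74*n - 60)/(12*(n**3 + 15*n**2 + 74*n + 120)); subtract s_(0) = 0 ⇒ S(n) = (-n**3 - 15*n**2 - 74*n - 60)/(12*(n**3 + 15*n**2 + 74*n + 120)).

S(n) = \frac{- n^{3} - 15 n^{2} - 74 n - 60}{12 \left(n^{3} + 15 n^{2} + 74 n + 120\right)}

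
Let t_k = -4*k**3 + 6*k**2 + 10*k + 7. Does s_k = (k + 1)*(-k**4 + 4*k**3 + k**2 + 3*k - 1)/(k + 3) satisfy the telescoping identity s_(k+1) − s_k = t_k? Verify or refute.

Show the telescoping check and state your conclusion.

s_(k+1) = (-k**5 - 2*k**4 + 7*k**3 + 27*k**2 + 32*k + 12)/(k + 4)
s_(k+1) − s_k = (-4*k**5 - 16*k**4 + 24*k**3 + 95*k**2 + 101*k + 40)/(k**2 + 7*k + 12)
(s_(k+1) − s_k) − t_k = 2*(3*k**4 + 10*k**3 - 27*k**2 - 34*k - 22)/(k**2 + 7*k + 12)

Invalid: residual 2*(3*k**4 + 10*k**3 - 27*k**2 - 34*k - 22)/(k**2 + 7*k + 12) ≠ 0.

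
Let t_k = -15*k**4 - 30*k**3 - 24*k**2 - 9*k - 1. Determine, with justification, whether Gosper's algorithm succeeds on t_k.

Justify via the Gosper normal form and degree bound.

t_(k+1)/t_k = (15*k**4 + 90*k**3 + 204*k**2 + 207*k + 79)/(15*k**4 + 30*k**3 + 24*k**2 + 9*k + 1).
So A=1 and B=1, with C=k**4 + 2*k**3 + 8*k**2/5 + 3*k/5 + 1/15.
f must satisfy (1)·f(k+1) − (1)·f(k) = k**4 + 2*k**3 + 8*k**2/5 + 3*k/5 + 1/15.
Bound: deg f ≤ 5.
A polynomial solution: f(k) = k**3*(3*k**2 - 2)/15.
Get s_k = R·t_k = k**3*(2 - 3*k**2) with R(k) = B(k−1)f(k)/C(k) = k**3*(3*k**2 - 2)/(15*k**4 + 30*k**3 + 24*k**2 + 9*k + 1).
s_(k+1) − s_k = -15*k**4 - 30*k**3 - 24*k**2 - 9*k - 1 = t_k.

Yes. s_k = k**3*(2 - 3*k**2).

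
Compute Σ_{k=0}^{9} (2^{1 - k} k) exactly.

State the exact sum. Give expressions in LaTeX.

Ratio r(k) = (k + 1)/(2*k).
Normal form (A,B,C) = (1/2, 1, k).
f must satisfy (1/2)·f(k+1) − (1)·f(k) = k.
d = 1 from the (0,0,1) case.
A polynomial solution: f(k) = -2*(k + 1).
R(k) = B(k−1)·f(k)/C(k) = -2*(k + 1)/k; s_k = R·t_k = 2**(2 - k)*(-k - 1).
Δs = 2**(1 - k)*k, as required.
Evaluate s at k=10 and k=0: -11/256 and -4; difference 1013/256.

Σ = 1013/256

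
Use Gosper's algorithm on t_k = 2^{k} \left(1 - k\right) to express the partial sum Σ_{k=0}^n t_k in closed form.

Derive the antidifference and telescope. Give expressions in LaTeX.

S(n) = - 2^{n + 1} n + 2^{n + 2} - 3

r(k) = 2*k/(k - 1) after simplifying.
So A=2 and B=1, with C=k - 1.
f must satisfy (2)·f(k+1) − (1)·f(k) = k - 1.
Bound: deg f ≤ 1.
Solve for f: f(k) = k - 3 (degree 1 ≤ 1).
Then R = B(k−1)f/C = (k - 3)/(k - 1), so s_k = R(k)·t_k = 2**k*(3 - k).
Verify: 2**k*(1 - k) matches t_k.
Telescope: S(n) = s_(n+1) − s_(0) = 2**(n + 1)*(2 - n) − (3) = -2**(n + 1)*n + 2**(n + 2) - 3.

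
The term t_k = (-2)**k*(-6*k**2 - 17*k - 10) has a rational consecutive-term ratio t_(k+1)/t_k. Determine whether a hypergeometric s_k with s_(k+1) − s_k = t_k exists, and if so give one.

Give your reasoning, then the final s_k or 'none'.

Compute t_(k+1)/t_k: get 2*(-6*k**2 - 29*k - 33)/(6*k**2 + 17*k + 10).
Gosper form: A/B · C(k+1)/C(k) with A=-2, B=1, C=k**2 + 17*k/6 + 5/3.
f must satisfy (-2)·f(k+1) − (1)·f(k) = k**2 + 17*k/6 + 5/3.
Degrees (0,0,2) ⇒ d ≤ 2.
Coefficient equations give f(k) = -k*(2*k + 3)/6.
Certificate R = B(k−1)f/C = -k*(2*k + 3)/((k + 2)*(6*k + 5)) gives s_k = (-2)**k*k*(2*k + 3).
Verify: (-2)**k*(-6*k**2 - 17*k - 10) matches t_k.

s_k = (-2)**k*k*(2*k + 3)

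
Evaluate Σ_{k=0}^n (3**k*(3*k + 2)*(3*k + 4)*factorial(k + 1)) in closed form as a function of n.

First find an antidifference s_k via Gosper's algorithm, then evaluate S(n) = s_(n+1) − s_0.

The ratio is 3*(k + 2)*(3*k + 5)*(3*k + 7)/((3*k + 2)*(3*k + 4)).
Gosper form: A/B · C(k+1)/C(k) with A=3*k + 6, B=1, C=k**2 + 2*k + 8/9.
Solve (3*k + 6)·f(k+1) − (1)·f(k) = k**2 + 2*k + 8/9.
Degrees (1,0,2) ⇒ d ≤ 1.
Solve for f: f(k) = (3*k - 2)/9 (degree 1 ≤ 1).
Certificate R = B(k−1)f/C = (3*k - 2)/((3*k + 2)*(3*k + 4)) gives s_k = 3**k*(3*k - 2)*factorial(k + 1).
Verify: 3**k*(3*k + 2)*(3*k + 4)*factorial(k + 1) matches t_k.
s_(n+1) = 3**(n + 1)*(3*n + 1)*factorial(n + 2) and s_(0) = -2, so S(n) = 9*3**n*n*factorial(n + 2) + 3*3**n*factorial(n + 2) + 2.

S(n) = 9*3**n*n*factorial(n + 2) + 3*3**n*factorial(n + 2) + 2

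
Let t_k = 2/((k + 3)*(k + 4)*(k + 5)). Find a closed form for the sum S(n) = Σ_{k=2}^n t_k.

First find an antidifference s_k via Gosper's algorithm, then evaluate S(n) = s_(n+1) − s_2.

The ratio is (k + 3)/(k + 6).
Normal form (A,B,C) = (k + 3, k + 6, 1).
Key eq: (k + 3)·f(k+1) = (k + 5)·f(k) + (1).
From deg A=1, deg B=1, deg C=0: d=2.
Solve for f: f(k) = k*(k + 7)/24 (degree 2 ≤ 2).
R(k) = B(k−1)·f(k)/C(k) = k*(k + 5)*(k + 7)/24; s_k = R·t_k = k*(k + 7)/(12*(k + 3)*(k + 4)).
Δs = 2/(k**3 + 12*k**2 + 47*k + 60), as required.
Evaluate: s_(n+1) = (n**2 + 9*n + 8)/(12*(n**2 + 9*n + 20)); subtract s_(2) = 1/20 ⇒ S(n) = (n**2 + 9*n - 10)/(30*(n**2 + 9*n + 20)).

S(n) = (n**2 + 9*n - 10)/(30*(n**2 + 9*n + 20))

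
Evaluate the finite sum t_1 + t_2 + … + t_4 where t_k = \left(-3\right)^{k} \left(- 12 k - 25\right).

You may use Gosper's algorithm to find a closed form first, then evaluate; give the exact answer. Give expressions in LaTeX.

Σ = -4596

r(k) = 3*(-12*k - 37)/(12*k + 25) after simplifying.
Factor: A=-3; B=1; C=k + 25/12.
Key eq: (-3)·f(k+1) = (1)·f(k) + (k + 25/12).
From deg A=0, deg B=0, deg C=1: d=1.
Coefficient equations give f(k) = -(3*k + 4)/12.
Certificate R = B(k−1)f/C = -(3*k + 4)/(12*k + 25) gives s_k = (-3)**k*(3*k + 4).
Verify: (-3)**k*(-12*k - 25) matches t_k.
Σ_(k=1)^(4) t_k = s_(5) − s_(1) = -4617 − (-21) = -4596.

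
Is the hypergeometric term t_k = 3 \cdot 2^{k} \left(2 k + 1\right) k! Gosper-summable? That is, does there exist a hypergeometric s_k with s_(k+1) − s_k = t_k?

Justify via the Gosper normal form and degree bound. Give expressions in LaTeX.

Yes. s_k = 3 \cdot 2^{k} k!.

r(k) = 2*(k + 1)*(2*k + 3)/(2*k + 1) after simplifying.
A = 2*k + 2, B = 1, C = k + 1/2.
Set up (2*k + 2)·f(k+1) − (1)·f(k) − (k + 1/2) = 0.
d = 0 from the (1,0,1) case.
Match coefficients ⇒ f(k) = 1/2.
Then R = B(k−1)f/C = 1/(2*k + 1), so s_k = R(k)·t_k = 3*2**k*factorial(k).
s_(k+1) − s_k = 3*2**k*(2*k + 1)*factorial(k) = t_k.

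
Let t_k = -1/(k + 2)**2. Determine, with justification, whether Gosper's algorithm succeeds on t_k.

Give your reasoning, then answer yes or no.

Ratio r(k) = (k + 2)**2/(k + 3)**2.
Gosper form: A/B · C(k+1)/C(k) with A=k**2 + 4*k + 4, B=k**2 + 6*k + 9, C=1.
Key eq: (k**2 + 4*k + 4)·f(k+1) = (k**2 + 4*k + 4)·f(k) + (1).
deg f ≤ 0 (via 2,2,0).
Generic f = c0 gives residual -1; -1 = 0 cannot hold, so t_k is not Gosper-summable.

No; the coefficient equations for f are inconsistent.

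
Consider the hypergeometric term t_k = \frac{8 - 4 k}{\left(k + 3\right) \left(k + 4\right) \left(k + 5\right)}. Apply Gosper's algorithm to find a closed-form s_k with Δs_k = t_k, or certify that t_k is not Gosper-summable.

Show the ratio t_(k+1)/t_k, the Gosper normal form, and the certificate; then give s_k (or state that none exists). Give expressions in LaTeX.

s_k = - \frac{k \left(k - 17\right)}{6 \left(k + 3\right) \left(k + 4\right)}

The ratio is (k - 1)*(k + 3)/((k - 2)*(k + 6)).
Factor: A=k + 3; B=k + 6; C=k - 2.
Key eq: (k + 3)·f(k+1) = (k + 5)·f(k) + (k - 2).
d = 2 from the (1,1,1) case.
Solve for f: f(k) = k*(k - 17)/24 (degree 2 ≤ 2).
Then R = B(k−1)f/C = k*(k - 17)*(k + 5)/(24*(k - 2)), so s_k = R(k)·t_k = -k*(k - 17)/(6*(k + 3)*(k + 4)).
s_(k+1) − s_k = 4*(2 - k)/(k**3 + 12*k**2 + 47*k + 60) = t_k.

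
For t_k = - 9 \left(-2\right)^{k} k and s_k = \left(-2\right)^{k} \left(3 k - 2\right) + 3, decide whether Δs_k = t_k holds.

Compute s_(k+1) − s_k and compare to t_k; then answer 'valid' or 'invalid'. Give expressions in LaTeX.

Valid — Δs_k = t_k.

s_(k+1) = (-2)**(k + 1)*(3*k + 1) + 3
s_(k+1) − s_k = -9*(-2)**k*k
(s_(k+1) − s_k) − t_k = 0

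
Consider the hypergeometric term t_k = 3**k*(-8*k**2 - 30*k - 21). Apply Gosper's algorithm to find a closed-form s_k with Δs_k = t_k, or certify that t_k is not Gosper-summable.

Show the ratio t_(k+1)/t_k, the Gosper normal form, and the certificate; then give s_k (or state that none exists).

s_k = 3**k*k*(-4*k - 3)

Compute t_(k+1)/t_k: get 3*(8*k**2 + 46*k + 59)/(8*k**2 + 30*k + 21).
So A=3 and B=1, with C=k**2 + 15*k/4 + 21/8.
f must satisfy (3)·f(k+1) − (1)·f(k) = k**2 + 15*k/4 + 21/8.
Bound: deg f ≤ 2.
A polynomial solution: f(k) = k*(4*k + 3)/8.
Then R = B(k−1)f/C = k*(4*k + 3)/(8*k**2 + 30*k + 21), so s_k = R(k)·t_k = 3**k*k*(-4*k - 3).
Verify: 3**k*(-8*k**2 - 30*k - 21) matches t_k.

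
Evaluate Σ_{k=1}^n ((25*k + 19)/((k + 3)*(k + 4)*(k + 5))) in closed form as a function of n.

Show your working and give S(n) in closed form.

The ratio is (k + 3)*(25*k + 44)/((k + 6)*(25*k + 19)).
Take A(k)=k + 3, B(k)=k + 6, C(k)=k + 19/25.
f must satisfy (k + 3)·f(k+1) − (k + 5)·f(k) = k + 19/25.
From deg A=1, deg B=1, deg C=1: d=2.
Solving with deg f ≤ 2: f(k) = k*(47*k + 29)/300.
Certificate R = B(k−1)f/C = k*(k + 5)*(47*k + 29)/(12*(25*k + 19)) gives s_k = k*(47*k + 29)/(12*(k + 3)*(k + 4)).
Check: Δs_k = (25*k + 19)/(k**3 + 12*k**2 + 47*k + 60). ✓
Σ_(k=1)^n t_k = s_(n+1) − s_(1) = ((47*n**2 + 123*n + 76)/(12*(n**2 + 9*n + 20))) − (19/60), i.e. n*(18*n + 37)/(5*(n**2 + 9*n + 20)).

S(n) = n*(18*n + 37)/(5*(n**2 + 9*n + 20))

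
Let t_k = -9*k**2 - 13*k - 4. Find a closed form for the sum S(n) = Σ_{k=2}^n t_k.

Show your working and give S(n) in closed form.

S(n) = -3*n**3 - 11*n**2 - 12*n + 26

r(k) = (9*k**2 + 31*k + 26)/(9*k**2 + 13*k + 4) after simplifying.
Take A(k)=1, B(k)=1, C(k)=k**2 + 13*k/9 + 4/9.
Key eq: (1)·f(k+1) = (1)·f(k) + (k**2 + 13*k/9 + 4/9).
Bound: deg f ≤ 3.
Solve for f: f(k) = k*(k + 1)*(3*k - 1)/9 (degree 3 ≤ 3).
Get s_k = R·t_k = k*(-3*k**2 - 2*k + 1) with R(k) = B(k−1)f(k)/C(k) = k*(3*k - 1)/(9*k + 4).
Verify: -9*k**2 - 13*k - 4 matches t_k.
Evaluate: s_(n+1) = -3*n**3 - 11*n**2 - 12*n - 4; subtract s_(2) = -30 ⇒ S(n) = -3*n**3 - 11*n**2 - 12*n + 26.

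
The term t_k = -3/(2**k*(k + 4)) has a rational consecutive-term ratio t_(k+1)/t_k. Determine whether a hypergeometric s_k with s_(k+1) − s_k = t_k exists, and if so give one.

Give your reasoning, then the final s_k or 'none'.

no hypergeometric antidifference exists

r(k) = (k + 4)/(2*(k + 5)) after simplifying.
So A=k/2 + 2 and B=k + 5, with C=1.
f must satisfy (k/2 + 2)·f(k+1) − (k + 4)·f(k) = 1.
Degrees (1,1,0) ⇒ d ≤ -1.
Negative degree bound (-1): no f exists, t_k not Gosper-summable.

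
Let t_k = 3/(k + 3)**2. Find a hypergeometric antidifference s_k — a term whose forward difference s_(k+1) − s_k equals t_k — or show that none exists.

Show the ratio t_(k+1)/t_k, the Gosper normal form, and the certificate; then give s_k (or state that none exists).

no hypergeometric antidifference exists

Compute t_(k+1)/t_k: get (k + 3)**2/(k + 4)**2.
Take A(k)=k**2 + 6*k + 9, B(k)=k**2 + 8*k + 16, C(k)=1.
Set up (k**2 + 6*k + 9)·f(k+1) − (k**2 + 6*k + 9)·f(k) − (1) = 0.
d = 0 from the (2,2,0) case.
f = c0 ⇒ A·f(k+1) − B(k−1)·f(k) − C = -1. The system {-1 = 0} is inconsistent; no antidifference.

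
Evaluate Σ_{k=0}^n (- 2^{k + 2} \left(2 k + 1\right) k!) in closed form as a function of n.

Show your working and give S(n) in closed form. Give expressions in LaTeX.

S(n) = - 8 \cdot 2^{n} \left(n + 1\right)! + 4

The ratio is 2*(k + 1)*(2*k + 3)/(2*k + 1).
Normal form (A,B,C) = (2*k + 2, 1, k + 1/2).
Set up (2*k + 2)·f(k+1) − (1)·f(k) − (k + 1/2) = 0.
deg f ≤ 0 (via 1,0,1).
Coefficient equations give f(k) = 1/2.
R(k) = B(k−1)·f(k)/C(k) = 1/(2*k + 1); s_k = R·t_k = -2**(k + 2)*factorial(k).
Verify: -2**(k + 2)*(2*k + 1)*factorial(k) matches t_k.
s_(n+1) = -2**(n + 3)*factorial(n + 1) and s_(0) = -4, so S(n) = -8*2**n*factorial(n + 1) + 4.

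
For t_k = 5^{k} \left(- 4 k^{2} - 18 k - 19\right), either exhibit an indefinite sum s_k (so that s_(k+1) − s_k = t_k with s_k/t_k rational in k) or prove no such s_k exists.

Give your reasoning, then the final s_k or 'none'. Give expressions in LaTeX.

s_k = 5^{k} \left(- k^{2} - 2 k - 1\right)

r(k) = 5*(4*k**2 + 26*k + 41)/(4*k**2 + 18*k + 19) after simplifying.
Factor: A=5; B=1; C=k**2 + 9*k/2 + 19/4.
f must satisfy (5)·f(k+1) − (1)·f(k) = k**2 + 9*k/2 + 19/4.
Degrees (0,0,2) ⇒ d ≤ 2.
Match coefficients ⇒ f(k) = (k + 1)**2/4.
Get s_k = R·t_k = 5**k*(-k**2 - 2*k - 1) with R(k) = B(k−1)f(k)/C(k) = (k + 1)**2/(4*k**2 + 18*k + 19).
s_(k+1) − s_k = 5**k*(-4*k**2 - 18*k - 19) = t_k.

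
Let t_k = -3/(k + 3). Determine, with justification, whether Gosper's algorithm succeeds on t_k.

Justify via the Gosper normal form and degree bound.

Compute t_(k+1)/t_k: get (k + 3)/(k + 4).
Gosper form: A/B · C(k+1)/C(k) with A=k + 3, B=k + 4, C=1.
f must satisfy (k + 3)·f(k+1) − (k + 3)·f(k) = 1.
deg f ≤ 0 (via 1,1,0).
Write f(k) = c0. Then LHS − RHS = -1, requiring -1 = 0: contradictory. No certificate.

No. Not Gosper-summable.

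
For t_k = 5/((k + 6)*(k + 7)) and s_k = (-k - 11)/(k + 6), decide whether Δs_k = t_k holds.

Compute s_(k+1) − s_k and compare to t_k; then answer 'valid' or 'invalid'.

Valid — Δs_k = t_k.

s_(k+1) = (-k - 12)/(k + 7)
s_(k+1) − s_k = 5/(k**2 + 13*k + 42)
(s_(k+1) − s_k) − t_k = 0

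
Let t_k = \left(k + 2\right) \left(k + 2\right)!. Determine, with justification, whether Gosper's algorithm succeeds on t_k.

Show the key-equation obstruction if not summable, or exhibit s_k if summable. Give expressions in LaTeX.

t_(k+1)/t_k = (k + 3)**2/(k + 2).
So A=k + 3 and B=1, with C=k + 2.
Set up (k + 3)·f(k+1) − (1)·f(k) − (k + 2) = 0.
Bound: deg f ≤ 0.
A polynomial solution: f(k) = 1.
R(k) = B(k−1)·f(k)/C(k) = 1/(k + 2); s_k = R·t_k = factorial(k + 2).
Δs = (k + 2)*factorial(k + 2), as required.

Yes. s_k = \left(k + 2\right)!.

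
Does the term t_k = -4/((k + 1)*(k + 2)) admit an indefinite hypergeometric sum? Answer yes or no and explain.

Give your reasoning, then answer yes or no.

Compute t_(k+1)/t_k: get (k + 1)/(k + 3).
Gosper form: A/B · C(k+1)/C(k) with A=k + 1, B=k + 3, C=1.
Need (k + 1)·f(k+1) − (k + 2)·f(k) = 1.
From deg A=1, deg B=1, deg C=0: d=1.
Solving with deg f ≤ 1: f(k) = k.
Then R = B(k−1)f/C = k*(k + 2), so s_k = R(k)·t_k = -4*k/(k + 1).
Check: Δs_k = -4/(k**2 + 3*k + 2). ✓

Yes. s_k = -4*k/(k + 1).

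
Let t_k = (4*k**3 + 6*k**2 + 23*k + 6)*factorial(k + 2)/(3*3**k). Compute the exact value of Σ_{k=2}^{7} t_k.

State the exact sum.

Compute t_(k+1)/t_k: get (4*k**4 + 30*k**3 + 101*k**2 + 180*k + 117)/(3*(4*k**3 + 6*k**2 + 23*k + 6)).
Gosper form: A/B · C(k+1)/C(k) with A=k/3 + 1, B=1, C=k**3 + 3*k**2/2 + 23*k/4 + 3/2.
Set up (k/3 + 1)·f(k+1) − (1)·f(k) − (k**3 + 3*k**2/2 + 23*k/4 + 3/2) = 0.
Bound: deg f ≤ 2.
Solve for f: f(k) = 3*(4*k**2 - 2*k - 3)/4 (degree 2 ≤ 2).
Get s_k = R·t_k = (4*k**2 - 2*k - 3)*factorial(k + 2)/3**k with R(k) = B(k−1)f(k)/C(k) = 3*(4*k**2 - 2*k - 3)/(4*k**3 + 6*k**2 + 23*k + 6).
Verify: (4*k**3 + 6*k**2 + 23*k + 6)*factorial(k + 2)/(3*3**k) matches t_k.
Σ_(k=2)^(7) t_k = s_(8) − s_(2) = 3539200/27 − (24) = 3538552/27.

Σ = 3538552/27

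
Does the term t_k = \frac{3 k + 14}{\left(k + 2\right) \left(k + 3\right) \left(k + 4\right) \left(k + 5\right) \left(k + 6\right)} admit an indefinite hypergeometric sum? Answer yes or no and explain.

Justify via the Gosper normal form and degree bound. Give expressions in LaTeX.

Yes. s_k = \frac{k \left(k^{2} + 10 k + 31\right)}{30 \left(k^{3} + 10 k^{2} + 31 k + 30\right)}.

Step 1: r(k) = (k + 2)*(3*k + 17)/((k + 7)*(3*k + 14)).
So A=k + 2 and B=k + 7, with C=k + 14/3.
Set up (k + 2)·f(k+1) − (k + 6)·f(k) − (k + 14/3) = 0.
Degrees (1,1,1) ⇒ d ≤ 4.
Coefficient equations give f(k) = k*(k + 4)*(k**2 + 10*k + 31)/90.
Get s_k = R·t_k = k*(k**2 + 10*k + 31)/(30*(k**3 + 10*k**2 + 31*k + 30)) with R(k) = B(k−1)f(k)/C(k) = k*(k + 4)*(k + 6)*(k**2 + 10*k + 31)/(30*(3*k + 14)).
Verify: (3*k + 14)/(k**5 + 20*k**4 + 155*k**3 + 580*k**2 + 1044*k + 720) matches t_k.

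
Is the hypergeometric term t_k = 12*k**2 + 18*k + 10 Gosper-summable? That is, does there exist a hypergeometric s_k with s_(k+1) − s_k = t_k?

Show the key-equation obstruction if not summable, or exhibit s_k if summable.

Yes. s_k = k*(4*k**2 + 3*k + 3).

r(k) = (6*k**2 + 21*k + 20)/(6*k**2 + 9*k + 5) after simplifying.
Gosper form: A/B · C(k+1)/C(k) with A=1, B=1, C=k**2 + 3*k/2 + 5/6.
Need (1)·f(k+1) − (1)·f(k) = k**2 + 3*k/2 + 5/6.
Degrees (0,0,2) ⇒ d ≤ 3.
A polynomial solution: f(k) = k*(4*k**2 + 3*k + 3)/12.
Then R = B(k−1)f/C = k*(4*k**2 + 3*k + 3)/(2*(6*k**2 + 9*k + 5)), so s_k = R(k)·t_k = k*(4*k**2 + 3*k + 3).
Verify: 12*k**2 + 18*k + 10 matches t_k.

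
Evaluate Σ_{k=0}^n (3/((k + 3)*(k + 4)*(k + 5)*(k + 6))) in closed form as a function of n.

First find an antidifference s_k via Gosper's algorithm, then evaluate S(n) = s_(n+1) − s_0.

Step 1: r(k) = (k + 3)/(k + 7).
Factor: A=k + 3; B=k + 7; C=1.
Key eq: (k + 3)·f(k+1) = (k + 6)·f(k) + (1).
Bound: deg f ≤ 3.
Coefficient equations give f(k) = k*(k**2 + 12*k + 47)/180.
Certificate R = B(k−1)f/C = k*(k + 6)*(k**2 + 12*k + 47)/180 gives s_k = k*(k**2 + 12*k + 47)/(60*(k + 3)*(k + 4)*(k + 5)).
Verify: 3/(k**4 + 18*k**3 + 119*k**2 + 342*k + 360) matches t_k.
Evaluate: s_(n+1) = (n**3 + 15*n**2 + 74*n + 60)/(60*(n**3 + 15*n**2 + 74*n + 120)); subtract s_(0) = 0 ⇒ S(n) = (n**3 + 15*n**2 + 74*n + 60)/(60*(n**3 + 15*n**2 + 74*n + 120)).

S(n) = (n**3 + 15*n**2 + 74*n + 60)/(60*(n**3 + 15*n**2 + 74*n + 120))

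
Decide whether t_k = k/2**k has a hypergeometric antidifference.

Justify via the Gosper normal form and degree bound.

t_(k+1)/t_k = (k + 1)/(2*k).
Gosper form: A/B · C(k+1)/C(k) with A=1/2, B=1, C=k.
Need (1/2)·f(k+1) − (1)·f(k) = k.
From deg A=0, deg B=0, deg C=1: d=1.
Solving with deg f ≤ 1: f(k) = -2*(k + 1).
Certificate R = B(k−1)f/C = -2*(k + 1)/k gives s_k = 2**(1 - k)*(-k - 1).
Verify: k/2**k matches t_k.

Yes. s_k = 2**(1 - k)*(-k - 1).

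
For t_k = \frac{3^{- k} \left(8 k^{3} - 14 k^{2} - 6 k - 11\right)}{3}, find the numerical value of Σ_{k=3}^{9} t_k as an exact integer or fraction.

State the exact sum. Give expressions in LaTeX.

r(k) = (8*k**3 + 10*k**2 - 10*k - 23)/(3*(8*k**3 - 14*k**2 - 6*k - 11)) after simplifying.
Gosper form: A/B · C(k+1)/C(k) with A=1/3, B=1, C=k**3 - 7*k**2/4 - 3*k/4 - 11/8.
f must satisfy (1/3)·f(k+1) − (1)·f(k) = k**3 - 7*k**2/4 - 3*k/4 - 11/8.
From deg A=0, deg B=0, deg C=3: d=3.
Match coefficients ⇒ f(k) = -3*(4*k**3 - k**2 + 2*k - 3)/8.
Then R = B(k−1)f/C = -3*(4*k**3 - k**2 + 2*k - 3)/(8*k**3 - 14*k**2 - 6*k - 11), so s_k = R(k)·t_k = (-4*k**3 + k**2 - 2*k + 3)/3**k.
Verify: (8*k**3 - 14*k**2 - 6*k - 11)/(3*3**k) matches t_k.
Evaluate s at k=10 and k=3: -3917/59049 and -34/9; difference 219157/59049.

Σ = 219157/59049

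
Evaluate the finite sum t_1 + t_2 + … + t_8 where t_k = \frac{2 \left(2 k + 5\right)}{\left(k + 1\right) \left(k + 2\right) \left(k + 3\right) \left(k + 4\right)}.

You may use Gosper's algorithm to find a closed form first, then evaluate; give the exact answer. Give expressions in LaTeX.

Σ = 7/30

Compute t_(k+1)/t_k: get (k + 1)*(2*k + 7)/((k + 5)*(2*k + 5)).
Take A(k)=k + 1, B(k)=k + 5, C(k)=k + 5/2.
Need (k + 1)·f(k+1) − (k + 4)·f(k) = k + 5/2.
Degrees (1,1,1) ⇒ d ≤ 3.
Coefficient equations give f(k) = k*(k + 2)*(k + 4)/6.
R(k) = B(k−1)·f(k)/C(k) = k*(k + 2)*(k + 4)**2/(3*(2*k + 5)); s_k = R·t_k = 2*k*(k + 4)/(3*(k**2 + 4*k + 3)).
Check: Δs_k = 2*(2*k + 5)/(k**4 + 10*k**3 + 35*k**2 + 50*k + 24). ✓
Sum = s_(9) − s_(1); s_(9) = 13/20, s_(1) = 5/12 ⇒ 7/30.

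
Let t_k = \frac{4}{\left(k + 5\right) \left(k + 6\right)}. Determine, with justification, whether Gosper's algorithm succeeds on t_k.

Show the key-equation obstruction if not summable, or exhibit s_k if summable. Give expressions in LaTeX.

Yes. s_k = \frac{4 k}{5 \left(k + 5\right)}.

Ratio r(k) = (k + 5)/(k + 7).
So A=k + 5 and B=k + 7, with C=1.
f must satisfy (k + 5)·f(k+1) − (k + 6)·f(k) = 1.
Degrees (1,1,0) ⇒ d ≤ 1.
Solve for f: f(k) = k/5 (degree 1 ≤ 1).
R(k) = B(k−1)·f(k)/C(k) = k*(k + 6)/5; s_k = R·t_k = 4*k/(5*(k + 5)).
Check: Δs_k = 4/(k**2 + 11*k + 30). ✓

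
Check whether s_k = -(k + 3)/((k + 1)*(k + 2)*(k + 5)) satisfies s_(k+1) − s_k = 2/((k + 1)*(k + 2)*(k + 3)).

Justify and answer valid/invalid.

Invalid: residual 2*(-3*k - 13)/(k**5 + 17*k**4 + 107*k**3 + 307*k**2 + 396*k + 180) ≠ 0.

s_(k+1) = (-k - 4)/((k + 2)*(k + 3)*(k + 6))
s_(k+1) − s_k = 2*(k**2 + 8*k + 17)/(k**5 + 17*k**4 + 107*k**3 + 307*k**2 + 396*k + 180)
(s_(k+1) − s_k) − t_k = 2*(-3*k - 13)/(k**5 + 17*k**4 + 107*k**3 + 307*k**2 + 396*k + 180)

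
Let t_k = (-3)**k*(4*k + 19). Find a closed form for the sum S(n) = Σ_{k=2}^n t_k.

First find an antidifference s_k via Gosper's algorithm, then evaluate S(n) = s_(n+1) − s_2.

S(n) = 3*(-3)**n*n + 15*(-3)**n + 54

t_(k+1)/t_k = 3*(-4*k - 23)/(4*k + 19).
A = -3, B = 1, C = k + 19/4.
Key eq: (-3)·f(k+1) = (1)·f(k) + (k + 19/4).
deg f ≤ 1 (via 0,0,1).
Match coefficients ⇒ f(k) = -(k + 4)/4.
Get s_k = R·t_k = (-3)**k*(-k - 4) with R(k) = B(k−1)f(k)/C(k) = -(k + 4)/(4*k + 19).
s_(k+1) − s_k = (-3)**k*(4*k + 19) = t_k.
s_(n+1) = 3*(-3)**n*(n + 5) and s_(2) = -54, so S(n) = 3*(-3)**n*n + 15*(-3)**n + 54.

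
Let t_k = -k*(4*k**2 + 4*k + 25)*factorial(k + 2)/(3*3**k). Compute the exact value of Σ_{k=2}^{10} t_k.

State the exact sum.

Σ = -1255652456/81

t_(k+1)/t_k = (k + 1)*(k + 3)*(4*k + 4*(k + 1)**2 + 29)/(3*k*(4*k**2 + 4*k + 25)).
Normal form (A,B,C) = (k/3 + 1, 1, k**3 + k**2 + 25*k/4).
Set up (k/3 + 1)·f(k+1) − (1)·f(k) − (k**3 + k**2 + 25*k/4) = 0.
Degrees (1,0,3) ⇒ d ≤ 2.
Solve for f: f(k) = 3*(2*k - 1)**2/4 (degree 2 ≤ 2).
So s_k = (B(k−1)f/C)·t_k = (3*(2*k - 1)**2/(k*(4*k**2 + 4*k + 25)))·t_k = -(2*k - 1)**2*factorial(k + 2)/3**k.
Check: Δs_k = -k*(4*k**2 + 4*k + 25)*factorial(k + 2)/(3*3**k). ✓
Σ_(k=2)^(10) t_k = s_(11) − s_(2) = -1255654400/81 − (-24) = -1255652456/81.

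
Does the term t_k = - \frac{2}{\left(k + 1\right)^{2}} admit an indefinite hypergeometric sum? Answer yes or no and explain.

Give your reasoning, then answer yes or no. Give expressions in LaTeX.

Step 1: r(k) = (k + 1)**2/(k + 2)**2.
So A=k**2 + 2*k + 1 and B=k**2 + 4*k + 4, with C=1.
Solve (k**2 + 2*k + 1)·f(k+1) − (k**2 + 2*k + 1)·f(k) = 1.
Bound: deg f ≤ 0.
Write f(k) = c0. Then LHS − RHS = -1, requiring -1 = 0: contradictory. No certificate.

No; the coefficient equations for f are inconsistent.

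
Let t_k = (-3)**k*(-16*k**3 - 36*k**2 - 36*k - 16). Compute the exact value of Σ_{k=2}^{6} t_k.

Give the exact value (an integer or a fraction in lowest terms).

Σ = -3003048

The ratio is 3*(-4*k**3 - 21*k**2 - 39*k - 26)/(4*k**3 + 9*k**2 + 9*k + 4).
A = -3, B = 1, C = k**3 + 9*k**2/4 + 9*k/4 + 1.
f must satisfy (-3)·f(k+1) − (1)·f(k) = k**3 + 9*k**2/4 + 9*k/4 + 1.
From deg A=0, deg B=0, deg C=3: d=3.
A polynomial solution: f(k) = -(4*k**3 + 1)/16.
Then R = B(k−1)f/C = -(4*k**3 + 1)/(4*(k + 1)*(4*k**2 + 5*k + 4)), so s_k = R(k)·t_k = (-3)**k*(4*k**3 + 1).
Δs = 4*(-3)**k*(-k**3 - 3*(k + 1)**3 - 1), as required.
Σ_(k=2)^(6) t_k = s_(7) − s_(2) = -3002751 − (297) = -3003048.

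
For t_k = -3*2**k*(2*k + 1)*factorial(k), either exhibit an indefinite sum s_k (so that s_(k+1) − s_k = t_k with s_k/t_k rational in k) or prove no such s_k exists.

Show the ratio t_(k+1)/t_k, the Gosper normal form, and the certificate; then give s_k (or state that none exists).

Step 1: r(k) = 2*(k + 1)*(2*k + 3)/(2*k + 1).
Gosper form: A/B · C(k+1)/C(k) with A=2*k + 2, B=1, C=k + 1/2.
Need (2*k + 2)·f(k+1) − (1)·f(k) = k + 1/2.
Degrees (1,0,1) ⇒ d ≤ 0.
Coefficient equations give f(k) = 1/2.
Certificate R = B(k−1)f/C = 1/(2*k + 1) gives s_k = -3*2**k*factorial(k).
s_(k+1) − s_k = -3*2**k*(2*k + 1)*factorial(k) = t_k.

s_k = -3*2**k*factorial(k)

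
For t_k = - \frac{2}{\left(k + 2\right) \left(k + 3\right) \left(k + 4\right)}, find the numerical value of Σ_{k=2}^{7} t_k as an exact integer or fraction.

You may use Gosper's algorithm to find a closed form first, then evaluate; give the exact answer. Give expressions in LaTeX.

Compute t_(k+1)/t_k: get (k + 2)/(k + 5).
Factor: A=k + 2; B=k + 5; C=1.
f must satisfy (k + 2)·f(k+1) − (k + 4)·f(k) = 1.
Degrees (1,1,0) ⇒ d ≤ 2.
Coefficient equations give f(k) = k*(k + 5)/12.
Then R = B(k−1)f/C = k*(k + 4)*(k + 5)/12, so s_k = R(k)·t_k = k*(-k - 5)/(6*(k + 2)*(k + 3)).
s_(k+1) − s_k = -2/(k**3 + 9*k**2 + 26*k + 24) = t_k.
Evaluate s at k=8 and k=2: -26/165 and -7/60; difference -9/220.

Σ = -9/220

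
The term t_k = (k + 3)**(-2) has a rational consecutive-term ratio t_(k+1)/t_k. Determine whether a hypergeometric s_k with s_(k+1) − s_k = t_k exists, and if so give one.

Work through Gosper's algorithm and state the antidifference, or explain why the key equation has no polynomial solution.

none (Gosper's algorithm certifies no s_k)

Ratio r(k) = (k + 3)**2/(k + 4)**2.
Gosper form: A/B · C(k+1)/C(k) with A=k**2 + 6*k + 9, B=k**2 + 8*k + 16, C=1.
Key eq: (k**2 + 6*k + 9)·f(k+1) = (k**2 + 6*k + 9)·f(k) + (1).
Bound: deg f ≤ 0.
Put f(k) = c0: A·f(k+1) − B(k−1)·f(k) − C = -1; need -1 = 0 — inconsistent ⇒ no f, not summable.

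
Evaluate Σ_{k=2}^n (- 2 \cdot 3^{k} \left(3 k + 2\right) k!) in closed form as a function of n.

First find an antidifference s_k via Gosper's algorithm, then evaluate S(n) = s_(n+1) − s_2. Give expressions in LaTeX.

S(n) = - 6 \cdot 3^{n} \left(n + 1\right)! + 36

The ratio is 3*(k + 1)*(3*k + 5)/(3*k + 2).
Gosper form: A/B · C(k+1)/C(k) with A=3*k + 3, B=1, C=k + 2/3.
Solve (3*k + 3)·f(k+1) − (1)·f(k) = k + 2/3.
deg f ≤ 0 (via 1,0,1).
Coefficient equations give f(k) = 1/3.
Then R = B(k−1)f/C = 1/(3*k + 2), so s_k = R(k)·t_k = -2*3**k*factorial(k).
s_(k+1) − s_k = -2*3**k*(3*k + 2)*factorial(k) = t_k.
Evaluate: s_(n+1) = -6*3**n*factorial(n + 1); subtract s_(2) = -36 ⇒ S(n) = -6*3**n*factorial(n + 1) + 36.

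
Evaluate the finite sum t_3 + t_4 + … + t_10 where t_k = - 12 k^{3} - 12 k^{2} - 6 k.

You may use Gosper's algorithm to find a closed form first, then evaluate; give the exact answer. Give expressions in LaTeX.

Ratio r(k) = (2*k**3 + 8*k**2 + 11*k + 5)/(k*(2*k**2 + 2*k + 1)).
Gosper form: A/B · C(k+1)/C(k) with A=1, B=1, C=k**3 + k**2 + k/2.
Set up (1)·f(k+1) − (1)·f(k) − (k**3 + k**2 + k/2) = 0.
Bound: deg f ≤ 4.
Coefficient equations give f(k) = k*(k - 1)*(3*k**2 + k + 1)/12.
R(k) = B(k−1)·f(k)/C(k) = (k - 1)*(3*k**2 + k + 1)/(6*(2*k**2 + 2*k + 1)); s_k = R·t_k = -3*k**4 + 2*k**3 + k.
Check: Δs_k = 6*k*(-2*k**2 - 2*k - 1). ✓
Evaluate s at k=11 and k=3: -41250 and -186; difference -41064.

Σ = -41064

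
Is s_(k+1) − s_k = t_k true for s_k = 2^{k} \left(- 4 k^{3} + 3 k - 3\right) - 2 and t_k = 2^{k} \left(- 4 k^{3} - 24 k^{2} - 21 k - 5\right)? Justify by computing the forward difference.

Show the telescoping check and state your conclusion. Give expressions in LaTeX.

s_(k+1) = 2*2**k*(3*k - 4*(k + 1)**3) - 2
s_(k+1) − s_k = 2**k*(4*k**3 + 3*k - 8*(k + 1)**3 + 3)
(s_(k+1) − s_k) − t_k = 0

Valid: the claim telescopes to t_k.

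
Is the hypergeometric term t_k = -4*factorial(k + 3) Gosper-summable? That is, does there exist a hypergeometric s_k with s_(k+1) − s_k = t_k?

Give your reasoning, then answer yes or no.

Compute t_(k+1)/t_k: get k + 4.
So A=k + 4 and B=1, with C=1.
f must satisfy (k + 4)·f(k+1) − (1)·f(k) = 1.
d = -1 from the (1,0,0) case.
d = -1 < 0 ⇒ no nonzero polynomial f; not summable.

No — key equation has no polynomial f.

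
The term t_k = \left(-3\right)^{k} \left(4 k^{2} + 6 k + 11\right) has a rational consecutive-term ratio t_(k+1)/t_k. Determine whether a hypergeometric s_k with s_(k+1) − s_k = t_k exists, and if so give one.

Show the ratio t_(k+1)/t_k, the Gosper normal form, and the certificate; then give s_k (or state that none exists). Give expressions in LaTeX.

Compute t_(k+1)/t_k: get 3*(-4*k**2 - 14*k - 21)/(4*k**2 + 6*k + 11).
A = -3, B = 1, C = k**2 + 3*k/2 + 11/4.
f must satisfy (-3)·f(k+1) − (1)·f(k) = k**2 + 3*k/2 + 11/4.
d = 2 from the (0,0,2) case.
Solving with deg f ≤ 2: f(k) = -(k**2 + 2)/4.
So s_k = (B(k−1)f/C)·t_k = (-(k**2 + 2)/(4*k**2 + 6*k + 11))·t_k = (-3)**k*(-k**2 - 2).
s_(k+1) − s_k = (-3)**k*(4*k**2 + 6*k + 11) = t_k.

s_k = \left(-3\right)^{k} \left(- k^{2} - 2\right)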